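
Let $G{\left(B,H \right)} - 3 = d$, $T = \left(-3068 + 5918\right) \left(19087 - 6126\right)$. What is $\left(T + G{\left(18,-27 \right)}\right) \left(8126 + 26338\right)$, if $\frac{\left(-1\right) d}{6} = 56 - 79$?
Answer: $1273065385824$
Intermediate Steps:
$d = 138$ ($d = - 6 \left(56 - 79\right) = \left(-6\right) \left(-23\right) = 138$)
$T = 36938850$ ($T = 2850 \cdot 12961 = 36938850$)
$G{\left(B,H \right)} = 141$ ($G{\left(B,H \right)} = 3 + 138 = 141$)
$\left(T + G{\left(18,-27 \right)}\right) \left(8126 + 26338\right) = \left(36938850 + 141\right) \left(8126 + 26338\right) = 36938991 \cdot 34464 = 1273065385824$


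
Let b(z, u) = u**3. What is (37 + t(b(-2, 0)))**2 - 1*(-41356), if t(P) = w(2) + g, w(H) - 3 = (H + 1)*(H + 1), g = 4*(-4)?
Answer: 42445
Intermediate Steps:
g = -16
w(H) = 3 + (1 + H)**2 (w(H) = 3 + (H + 1)*(H + 1) = 3 + (1 + H)*(1 + H) = 3 + (1 + H)**2)
t(P) = -4 (t(P) = (3 + (1 + 2)**2) - 16 = (3 + 3**2) - 16 = (3 + 9) - 16 = 12 - 16 = -4)
(37 + t(b(-2, 0)))**2 - 1*(-41356) = (37 - 4)**2 - 1*(-41356) = 33**2 + 41356 = 1089 + 41356 = 42445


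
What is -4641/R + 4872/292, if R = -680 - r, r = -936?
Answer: -26985/18688 ≈ -1.4440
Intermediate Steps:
R = 256 (R = -680 - 1*(-936) = -680 + 936 = 256)
-4641/R + 4872/292 = -4641/256 + 4872/292 = -4641*1/256 + 4872*(1/292) = -4641/256 + 1218/73 = -26985/18688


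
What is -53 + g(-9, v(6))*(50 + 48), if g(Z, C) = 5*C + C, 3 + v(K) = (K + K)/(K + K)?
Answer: -1229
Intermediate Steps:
v(K) = -2 (v(K) = -3 + (K + K)/(K + K) = -3 + (2*K)/((2*K)) = -3 + (2*K)*(1/(2*K)) = -3 + 1 = -2)
g(Z, C) = 6*C
-53 + g(-9, v(6))*(50 + 48) = -53 + (6*(-2))*(50 + 48) = -53 - 12*98 = -53 - 1176 = -1229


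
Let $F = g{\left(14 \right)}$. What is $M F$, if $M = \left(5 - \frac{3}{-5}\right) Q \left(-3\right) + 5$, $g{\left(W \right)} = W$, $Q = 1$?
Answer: $- \frac{826}{5} \approx -165.2$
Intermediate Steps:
$F = 14$
$M = - \frac{59}{5}$ ($M = \left(5 - \frac{3}{-5}\right) 1 \left(-3\right) + 5 = \left(5 - - \frac{3}{5}\right) 1 \left(-3\right) + 5 = \left(5 + \frac{3}{5}\right) 1 \left(-3\right) + 5 = \frac{28}{5} \cdot 1 \left(-3\right) + 5 = \frac{28}{5} \left(-3\right) + 5 = - \frac{84}{5} + 5 = - \frac{59}{5} \approx -11.8$)
$M F = \left(- \frac{59}{5}\right) 14 = - \frac{826}{5}$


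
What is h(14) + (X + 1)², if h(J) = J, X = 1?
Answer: 18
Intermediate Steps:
h(14) + (X + 1)² = 14 + (1 + 1)² = 14 + 2² = 14 + 4 = 18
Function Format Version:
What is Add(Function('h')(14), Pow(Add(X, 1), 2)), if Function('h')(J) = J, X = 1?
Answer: 18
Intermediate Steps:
Add(Function('h')(14), Pow(Add(X, 1), 2)) = Add(14, Pow(Add(1, 1), 2)) = Add(14, Pow(2, 2)) = Add(14, 4) = 18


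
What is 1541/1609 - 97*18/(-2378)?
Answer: 3236906/1913101 ≈ 1.6920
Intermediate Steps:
1541/1609 - 97*18/(-2378) = 1541*(1/1609) - 1746*(-1/2378) = 1541/1609 + 873/1189 = 3236906/1913101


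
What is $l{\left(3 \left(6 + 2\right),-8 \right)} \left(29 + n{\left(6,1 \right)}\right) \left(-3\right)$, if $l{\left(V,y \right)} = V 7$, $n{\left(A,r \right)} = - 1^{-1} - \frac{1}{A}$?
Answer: $-14028$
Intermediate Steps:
$n{\left(A,r \right)} = -1 - \frac{1}{A}$ ($n{\left(A,r \right)} = \left(-1\right) 1 - \frac{1}{A} = -1 - \frac{1}{A}$)
$l{\left(V,y \right)} = 7 V$
$l{\left(3 \left(6 + 2\right),-8 \right)} \left(29 + n{\left(6,1 \right)}\right) \left(-3\right) = 7 \cdot 3 \left(6 + 2\right) \left(29 + \frac{-1 - 6}{6}\right) \left(-3\right) = 7 \cdot 3 \cdot 8 \left(29 + \frac{-1 - 6}{6}\right) \left(-3\right) = 7 \cdot 24 \left(29 + \frac{1}{6} \left(-7\right)\right) \left(-3\right) = 168 \left(29 - \frac{7}{6}\right) \left(-3\right) = 168 \cdot \frac{167}{6} \left(-3\right) = 4676 \left(-3\right) = -14028$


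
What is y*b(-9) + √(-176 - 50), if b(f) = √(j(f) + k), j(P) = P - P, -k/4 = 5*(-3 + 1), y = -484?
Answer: -968*√10 + I*√226 ≈ -3061.1 + 15.033*I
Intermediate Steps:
k = 40 (k = -20*(-3 + 1) = -20*(-2) = -4*(-10) = 40)
j(P) = 0
b(f) = 2*√10 (b(f) = √(0 + 40) = √40 = 2*√10)
y*b(-9) + √(-176 - 50) = -968*√10 + √(-176 - 50) = -968*√10 + √(-226) = -968*√10 + I*√226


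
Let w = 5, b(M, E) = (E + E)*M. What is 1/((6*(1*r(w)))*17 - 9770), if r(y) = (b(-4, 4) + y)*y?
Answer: -1/23540 ≈ -4.2481e-5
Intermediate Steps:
b(M, E) = 2*E*M (b(M, E) = (2*E)*M = 2*E*M)
r(y) = y*(-32 + y) (r(y) = (2*4*(-4) + y)*y = (-32 + y)*y = y*(-32 + y))
1/((6*(1*r(w)))*17 - 9770) = 1/((6*(1*(5*(-32 + 5))))*17 - 9770) = 1/((6*(1*(5*(-27))))*17 - 9770) = 1/((6*(1*(-135)))*17 - 9770) = 1/((6*(-135))*17 - 9770) = 1/(-810*17 - 9770) = 1/(-13770 - 9770) = 1/(-23540) = -1/23540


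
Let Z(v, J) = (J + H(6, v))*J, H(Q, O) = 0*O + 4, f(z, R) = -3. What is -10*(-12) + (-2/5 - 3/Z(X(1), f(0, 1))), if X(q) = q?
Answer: 603/5 ≈ 120.60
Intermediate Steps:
H(Q, O) = 4 (H(Q, O) = 0 + 4 = 4)
Z(v, J) = J*(4 + J) (Z(v, J) = (J + 4)*J = (4 + J)*J = J*(4 + J))
-10*(-12) + (-2/5 - 3/Z(X(1), f(0, 1))) = -10*(-12) + (-2/5 - 3*(-1/(3*(4 - 3)))) = 120 + (-2*1/5 - 3/((-3*1))) = 120 + (-2/5 - 3/(-3)) = 120 + (-2/5 - 3*(-1/3)) = 120 + (-2/5 + 1) = 120 + 3/5 = 603/5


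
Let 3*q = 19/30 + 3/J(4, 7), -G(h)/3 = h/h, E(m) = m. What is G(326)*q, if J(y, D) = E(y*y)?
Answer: -197/240 ≈ -0.82083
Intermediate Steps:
J(y, D) = y² (J(y, D) = y*y = y²)
G(h) = -3 (G(h) = -3*h/h = -3*1 = -3)
q = 197/720 (q = (19/30 + 3/(4²))/3 = (19*(1/30) + 3/16)/3 = (19/30 + 3*(1/16))/3 = (19/30 + 3/16)/3 = (⅓)*(197/240) = 197/720 ≈ 0.27361)
G(326)*q = -3*197/720 = -197/240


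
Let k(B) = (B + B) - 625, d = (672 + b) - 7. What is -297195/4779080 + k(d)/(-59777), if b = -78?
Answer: -4077828087/57135813032 ≈ -0.071371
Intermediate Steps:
d = 587 (d = (672 - 78) - 7 = 594 - 7 = 587)
k(B) = -625 + 2*B (k(B) = 2*B - 625 = -625 + 2*B)
-297195/4779080 + k(d)/(-59777) = -297195/4779080 + (-625 + 2*587)/(-59777) = -297195*1/4779080 + (-625 + 1174)*(-1/59777) = -59439/955816 + 549*(-1/59777) = -59439/955816 - 549/59777 = -4077828087/57135813032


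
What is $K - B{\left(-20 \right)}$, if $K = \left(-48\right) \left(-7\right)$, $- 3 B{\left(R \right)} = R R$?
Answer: $\frac{1408}{3} \approx 469.33$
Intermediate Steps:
$B{\left(R \right)} = - \frac{R^{2}}{3}$ ($B{\left(R \right)} = - \frac{R R}{3} = - \frac{R^{2}}{3}$)
$K = 336$
$K - B{\left(-20 \right)} = 336 - - \frac{\left(-20\right)^{2}}{3} = 336 - \left(- \frac{1}{3}\right) 400 = 336 - - \frac{400}{3} = 336 + \frac{400}{3} = \frac{1408}{3}$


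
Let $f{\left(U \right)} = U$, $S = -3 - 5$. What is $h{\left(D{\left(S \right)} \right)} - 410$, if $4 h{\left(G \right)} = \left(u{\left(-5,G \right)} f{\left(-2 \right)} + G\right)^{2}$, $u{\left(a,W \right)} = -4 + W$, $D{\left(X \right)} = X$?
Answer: $-346$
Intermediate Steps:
$S = -8$ ($S = -3 - 5 = -8$)
$h{\left(G \right)} = \frac{\left(8 - G\right)^{2}}{4}$ ($h{\left(G \right)} = \frac{\left(\left(-4 + G\right) \left(-2\right) + G\right)^{2}}{4} = \frac{\left(\left(8 - 2 G\right) + G\right)^{2}}{4} = \frac{\left(8 - G\right)^{2}}{4}$)
$h{\left(D{\left(S \right)} \right)} - 410 = \frac{\left(8 - -8\right)^{2}}{4} - 410 = \frac{\left(8 + 8\right)^{2}}{4} - 410 = \frac{16^{2}}{4} - 410 = \frac{1}{4} \cdot 256 - 410 = 64 - 410 = -346$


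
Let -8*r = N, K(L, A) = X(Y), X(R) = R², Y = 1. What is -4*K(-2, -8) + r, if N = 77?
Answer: -109/8 ≈ -13.625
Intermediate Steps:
K(L, A) = 1 (K(L, A) = 1² = 1)
r = -77/8 (r = -⅛*77 = -77/8 ≈ -9.6250)
-4*K(-2, -8) + r = -4*1 - 77/8 = -4 - 77/8 = -109/8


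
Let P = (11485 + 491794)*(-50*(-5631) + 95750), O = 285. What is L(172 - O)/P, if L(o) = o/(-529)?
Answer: 113/100450311184300 ≈ 1.1249e-12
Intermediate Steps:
L(o) = -o/529 (L(o) = o*(-1/529) = -o/529)
P = 189887166700 (P = 503279*(281550 + 95750) = 503279*377300 = 189887166700)
L(172 - O)/P = -(172 - 1*285)/529/189887166700 = -(172 - 285)/529*(1/189887166700) = -1/529*(-113)*(1/189887166700) = (113/529)*(1/189887166700) = 113/100450311184300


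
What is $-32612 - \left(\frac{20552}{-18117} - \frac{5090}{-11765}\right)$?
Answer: $- \frac{1390196848462}{42629301} \approx -32611.0$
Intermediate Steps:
$-32612 - \left(\frac{20552}{-18117} - \frac{5090}{-11765}\right) = -32612 - \left(20552 \left(- \frac{1}{18117}\right) - - \frac{1018}{2353}\right) = -32612 - \left(- \frac{20552}{18117} + \frac{1018}{2353}\right) = -32612 - - \frac{29915750}{42629301} = -32612 + \frac{29915750}{42629301} = - \frac{1390196848462}{42629301}$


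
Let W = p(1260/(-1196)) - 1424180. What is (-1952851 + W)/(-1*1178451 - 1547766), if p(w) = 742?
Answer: 3376289/2726217 ≈ 1.2385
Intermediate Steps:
W = -1423438 (W = 742 - 1424180 = -1423438)
(-1952851 + W)/(-1*1178451 - 1547766) = (-1952851 - 1423438)/(-1*1178451 - 1547766) = -3376289/(-1178451 - 1547766) = -3376289/(-2726217) = -3376289*(-1/2726217) = 3376289/2726217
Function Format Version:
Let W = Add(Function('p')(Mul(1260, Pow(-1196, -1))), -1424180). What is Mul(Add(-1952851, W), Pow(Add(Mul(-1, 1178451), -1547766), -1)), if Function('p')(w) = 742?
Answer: Rational(3376289, 2726217) ≈ 1.2385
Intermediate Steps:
W = -1423438 (W = Add(742, -1424180) = -1423438)
Mul(Add(-1952851, W), Pow(Add(Mul(-1, 1178451), -1547766), -1)) = Mul(Add(-1952851, -1423438), Pow(Add(Mul(-1, 1178451), -1547766), -1)) = Mul(-3376289, Pow(Add(-1178451, -1547766), -1)) = Mul(-3376289, Pow(-2726217, -1)) = Mul(-3376289, Rational(-1, 2726217)) = Rational(3376289, 2726217)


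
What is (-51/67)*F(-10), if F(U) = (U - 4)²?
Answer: -9996/67 ≈ -149.19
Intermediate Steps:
F(U) = (-4 + U)²
(-51/67)*F(-10) = (-51/67)*(-4 - 10)² = -51*1/67*(-14)² = -51/67*196 = -9996/67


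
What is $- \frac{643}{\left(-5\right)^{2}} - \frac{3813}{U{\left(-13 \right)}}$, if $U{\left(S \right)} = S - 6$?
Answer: $\frac{83108}{475} \approx 174.96$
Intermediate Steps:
$U{\left(S \right)} = -6 + S$ ($U{\left(S \right)} = S - 6 = -6 + S$)
$- \frac{643}{\left(-5\right)^{2}} - \frac{3813}{U{\left(-13 \right)}} = - \frac{643}{\left(-5\right)^{2}} - \frac{3813}{-6 - 13} = - \frac{643}{25} - \frac{3813}{-19} = \left(-643\right) \frac{1}{25} - - \frac{3813}{19} = - \frac{643}{25} + \frac{3813}{19} = \frac{83108}{475}$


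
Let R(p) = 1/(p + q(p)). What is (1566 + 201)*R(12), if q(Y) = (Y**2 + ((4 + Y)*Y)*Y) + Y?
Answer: 589/824 ≈ 0.71481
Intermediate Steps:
q(Y) = Y + Y**2 + Y**2*(4 + Y) (q(Y) = (Y**2 + (Y*(4 + Y))*Y) + Y = (Y**2 + Y**2*(4 + Y)) + Y = Y + Y**2 + Y**2*(4 + Y))
R(p) = 1/(p + p*(1 + p**2 + 5*p))
(1566 + 201)*R(12) = (1566 + 201)*(1/(12*(2 + 12**2 + 5*12))) = 1767*(1/(12*(2 + 144 + 60))) = 1767*((1/12)/206) = 1767*((1/12)*(1/206)) = 1767*(1/2472) = 589/824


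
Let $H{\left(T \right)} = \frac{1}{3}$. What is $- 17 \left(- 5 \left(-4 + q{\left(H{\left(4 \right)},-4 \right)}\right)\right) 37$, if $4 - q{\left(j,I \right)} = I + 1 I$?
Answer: $25160$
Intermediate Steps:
$H{\left(T \right)} = \frac{1}{3}$
$q{\left(j,I \right)} = 4 - 2 I$ ($q{\left(j,I \right)} = 4 - \left(I + 1 I\right) = 4 - \left(I + I\right) = 4 - 2 I$)
$- 17 \left(- 5 \left(-4 + q{\left(H{\left(4 \right)},-4 \right)}\right)\right) 37 = - 17 \left(- 5 \left(-4 + \left(4 - -8\right)\right)\right) 37 = - 17 \left(- 5 \left(-4 + \left(4 + 8\right)\right)\right) 37 = - 17 \left(- 5 \left(-4 + 12\right)\right) 37 = - 17 \left(\left(-5\right) 8\right) 37 = \left(-17\right) \left(-40\right) 37 = 680 \cdot 37 = 25160$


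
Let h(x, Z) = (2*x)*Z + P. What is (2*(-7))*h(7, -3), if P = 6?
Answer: 504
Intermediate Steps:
h(x, Z) = 6 + 2*Z*x (h(x, Z) = (2*x)*Z + 6 = 2*Z*x + 6 = 6 + 2*Z*x)
(2*(-7))*h(7, -3) = (2*(-7))*(6 + 2*(-3)*7) = -14*(6 - 42) = -14*(-36) = 504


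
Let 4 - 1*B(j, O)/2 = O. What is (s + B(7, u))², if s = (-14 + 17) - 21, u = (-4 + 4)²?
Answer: 100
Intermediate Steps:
u = 0 (u = 0² = 0)
B(j, O) = 8 - 2*O
s = -18 (s = 3 - 21 = -18)
(s + B(7, u))² = (-18 + (8 - 2*0))² = (-18 + (8 + 0))² = (-18 + 8)² = (-10)² = 100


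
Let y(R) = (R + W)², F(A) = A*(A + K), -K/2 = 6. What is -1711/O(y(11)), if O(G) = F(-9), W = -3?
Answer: -1711/189 ≈ -9.0529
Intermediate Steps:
K = -12 (K = -2*6 = -12)
F(A) = A*(-12 + A) (F(A) = A*(A - 12) = A*(-12 + A))
y(R) = (-3 + R)² (y(R) = (R - 3)² = (-3 + R)²)
O(G) = 189 (O(G) = -9*(-12 - 9) = -9*(-21) = 189)
-1711/O(y(11)) = -1711/189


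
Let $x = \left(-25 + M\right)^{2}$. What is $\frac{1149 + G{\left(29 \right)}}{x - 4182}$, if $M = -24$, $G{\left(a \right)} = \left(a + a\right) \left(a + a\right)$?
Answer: $- \frac{4513}{1781} \approx -2.534$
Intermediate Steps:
$G{\left(a \right)} = 4 a^{2}$ ($G{\left(a \right)} = 2 a 2 a = 4 a^{2}$)
$x = 2401$ ($x = \left(-25 - 24\right)^{2} = \left(-49\right)^{2} = 2401$)
$\frac{1149 + G{\left(29 \right)}}{x - 4182} = \frac{1149 + 4 \cdot 29^{2}}{2401 - 4182} = \frac{1149 + 4 \cdot 841}{-1781} = \left(1149 + 3364\right) \left(- \frac{1}{1781}\right) = 4513 \left(- \frac{1}{1781}\right) = - \frac{4513}{1781}$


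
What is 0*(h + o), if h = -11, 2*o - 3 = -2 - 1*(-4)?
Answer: 0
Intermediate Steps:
o = 5/2 (o = 3/2 + (-2 - 1*(-4))/2 = 3/2 + (-2 + 4)/2 = 3/2 + (½)*2 = 3/2 + 1 = 5/2 ≈ 2.5000)
0*(h + o) = 0*(-11 + 5/2) = 0*(-17/2) = 0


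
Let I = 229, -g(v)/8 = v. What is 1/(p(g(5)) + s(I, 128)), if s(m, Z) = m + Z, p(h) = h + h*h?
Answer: 1/1917 ≈ 0.00052165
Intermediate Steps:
g(v) = -8*v
p(h) = h + h²
s(m, Z) = Z + m
1/(p(g(5)) + s(I, 128)) = 1/((-8*5)*(1 - 8*5) + (128 + 229)) = 1/(-40*(1 - 40) + 357) = 1/(-40*(-39) + 357) = 1/(1560 + 357) = 1/1917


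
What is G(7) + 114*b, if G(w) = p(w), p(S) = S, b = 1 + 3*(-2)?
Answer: -563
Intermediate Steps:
b = -5 (b = 1 - 6 = -5)
G(w) = w
G(7) + 114*b = 7 + 114*(-5) = 7 - 570 = -563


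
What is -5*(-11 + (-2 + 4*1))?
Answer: 45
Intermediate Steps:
-5*(-11 + (-2 + 4*1)) = -5*(-11 + (-2 + 4)) = -5*(-11 + 2) = -5*(-9) = 45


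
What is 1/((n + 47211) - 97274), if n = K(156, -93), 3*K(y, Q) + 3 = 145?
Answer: -3/150047 ≈ -1.9994e-5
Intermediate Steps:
K(y, Q) = 142/3 (K(y, Q) = -1 + (⅓)*145 = -1 + 145/3 = 142/3)
n = 142/3 ≈ 47.333
1/((n + 47211) - 97274) = 1/((142/3 + 47211) - 97274) = 1/(141775/3 - 97274) = 1/(-150047/3) = -3/150047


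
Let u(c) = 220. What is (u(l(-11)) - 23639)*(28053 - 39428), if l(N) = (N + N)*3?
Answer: 266391125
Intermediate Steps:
l(N) = 6*N (l(N) = (2*N)*3 = 6*N)
(u(l(-11)) - 23639)*(28053 - 39428) = (220 - 23639)*(28053 - 39428) = -23419*(-11375) = 266391125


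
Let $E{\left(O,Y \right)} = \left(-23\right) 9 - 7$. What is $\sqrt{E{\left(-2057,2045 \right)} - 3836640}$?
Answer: $i \sqrt{3836854} \approx 1958.8 i$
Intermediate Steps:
$E{\left(O,Y \right)} = -214$ ($E{\left(O,Y \right)} = -207 - 7 = -214$)
$\sqrt{E{\left(-2057,2045 \right)} - 3836640} = \sqrt{-214 - 3836640} = \sqrt{-3836854} = i \sqrt{3836854}$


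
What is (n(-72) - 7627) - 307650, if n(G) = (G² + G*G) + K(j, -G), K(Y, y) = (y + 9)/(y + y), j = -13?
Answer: -4878535/16 ≈ -3.0491e+5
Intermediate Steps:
K(Y, y) = (9 + y)/(2*y) (K(Y, y) = (9 + y)/((2*y)) = (9 + y)*(1/(2*y)) = (9 + y)/(2*y))
n(G) = 2*G² - (9 - G)/(2*G) (n(G) = (G² + G*G) + (9 - G)/(2*((-G))) = (G² + G²) + (-1/G)*(9 - G)/2 = 2*G² - (9 - G)/(2*G))
(n(-72) - 7627) - 307650 = ((½)*(-9 - 72 + 4*(-72)³)/(-72) - 7627) - 307650 = ((½)*(-1/72)*(-9 - 72 + 4*(-373248)) - 7627) - 307650 = ((½)*(-1/72)*(-9 - 72 - 1492992) - 7627) - 307650 = ((½)*(-1/72)*(-1493073) - 7627) - 307650 = (165897/16 - 7627) - 307650 = 43865/16 - 307650 = -4878535/16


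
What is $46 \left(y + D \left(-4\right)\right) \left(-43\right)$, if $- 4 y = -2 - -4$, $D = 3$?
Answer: $24725$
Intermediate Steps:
$y = - \frac{1}{2}$ ($y = - \frac{-2 - -4}{4} = - \frac{-2 + 4}{4} = \left(- \frac{1}{4}\right) 2 = - \frac{1}{2} \approx -0.5$)
$46 \left(y + D \left(-4\right)\right) \left(-43\right) = 46 \left(- \frac{1}{2} + 3 \left(-4\right)\right) \left(-43\right) = 46 \left(- \frac{1}{2} - 12\right) \left(-43\right) = 46 \left(- \frac{25}{2}\right) \left(-43\right) = \left(-575\right) \left(-43\right) = 24725$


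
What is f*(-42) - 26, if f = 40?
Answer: -1706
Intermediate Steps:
f*(-42) - 26 = 40*(-42) - 26 = -1680 - 26 = -1706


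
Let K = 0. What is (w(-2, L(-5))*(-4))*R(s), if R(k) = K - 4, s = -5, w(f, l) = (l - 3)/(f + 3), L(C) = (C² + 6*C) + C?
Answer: -208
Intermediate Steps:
L(C) = C² + 7*C
w(f, l) = (-3 + l)/(3 + f)
R(k) = -4 (R(k) = 0 - 4 = -4)
(w(-2, L(-5))*(-4))*R(s) = (((-3 - 5*(7 - 5))/(3 - 2))*(-4))*(-4) = (((-3 - 5*2)/1)*(-4))*(-4) = ((1*(-3 - 10))*(-4))*(-4) = ((1*(-13))*(-4))*(-4) = -13*(-4)*(-4) = 52*(-4) = -208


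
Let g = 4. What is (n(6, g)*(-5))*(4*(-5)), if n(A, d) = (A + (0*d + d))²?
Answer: 10000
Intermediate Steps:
n(A, d) = (A + d)² (n(A, d) = (A + (0 + d))² = (A + d)²)
(n(6, g)*(-5))*(4*(-5)) = ((6 + 4)²*(-5))*(4*(-5)) = (10²*(-5))*(-20) = (100*(-5))*(-20) = -500*(-20) = 10000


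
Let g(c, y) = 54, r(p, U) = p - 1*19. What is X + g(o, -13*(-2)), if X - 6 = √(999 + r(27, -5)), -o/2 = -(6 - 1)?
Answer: 60 + √1007 ≈ 91.733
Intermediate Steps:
r(p, U) = -19 + p (r(p, U) = p - 19 = -19 + p)
o = 10 (o = -(-2)*(6 - 1) = -(-2)*5 = -2*(-5) = 10)
X = 6 + √1007 (X = 6 + √(999 + (-19 + 27)) = 6 + √(999 + 8) = 6 + √1007 ≈ 37.733)
X + g(o, -13*(-2)) = (6 + √1007) + 54 = 60 + √1007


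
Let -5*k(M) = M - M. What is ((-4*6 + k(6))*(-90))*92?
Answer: 198720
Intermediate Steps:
k(M) = 0 (k(M) = -(M - M)/5 = -⅕*0 = 0)
((-4*6 + k(6))*(-90))*92 = ((-4*6 + 0)*(-90))*92 = ((-24 + 0)*(-90))*92 = -24*(-90)*92 = 2160*92 = 198720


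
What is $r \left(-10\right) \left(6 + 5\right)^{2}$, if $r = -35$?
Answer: $42350$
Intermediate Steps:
$r \left(-10\right) \left(6 + 5\right)^{2} = \left(-35\right) \left(-10\right) \left(6 + 5\right)^{2} = 350 \cdot 11^{2} = 350 \cdot 121 = 42350$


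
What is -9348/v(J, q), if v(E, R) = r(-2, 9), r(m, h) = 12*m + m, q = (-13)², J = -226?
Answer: 4674/13 ≈ 359.54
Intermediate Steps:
q = 169
r(m, h) = 13*m
v(E, R) = -26 (v(E, R) = 13*(-2) = -26)
-9348/v(J, q) = -9348/(-26) = -9348*(-1/26) = 4674/13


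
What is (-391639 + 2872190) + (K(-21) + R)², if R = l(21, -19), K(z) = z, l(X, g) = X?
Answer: 2480551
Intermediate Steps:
R = 21
(-391639 + 2872190) + (K(-21) + R)² = (-391639 + 2872190) + (-21 + 21)² = 2480551 + 0² = 2480551 + 0 = 2480551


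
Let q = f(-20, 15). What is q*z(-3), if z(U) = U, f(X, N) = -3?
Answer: 9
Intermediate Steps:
q = -3
q*z(-3) = -3*(-3) = 9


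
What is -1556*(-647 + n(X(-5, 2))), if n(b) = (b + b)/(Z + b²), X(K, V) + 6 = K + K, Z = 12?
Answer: 67463492/67 ≈ 1.0069e+6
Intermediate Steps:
X(K, V) = -6 + 2*K (X(K, V) = -6 + (K + K) = -6 + 2*K)
n(b) = 2*b/(12 + b²) (n(b) = (b + b)/(12 + b²) = (2*b)/(12 + b²) = 2*b/(12 + b²))
-1556*(-647 + n(X(-5, 2))) = -1556*(-647 + 2*(-6 + 2*(-5))/(12 + (-6 + 2*(-5))²)) = -1556*(-647 + 2*(-6 - 10)/(12 + (-6 - 10)²)) = -1556*(-647 + 2*(-16)/(12 + (-16)²)) = -1556*(-647 + 2*(-16)/(12 + 256)) = -1556*(-647 + 2*(-16)/268) = -1556*(-647 + 2*(-16)*(1/268)) = -1556*(-647 - 8/67) = -1556*(-43357/67) = 67463492/67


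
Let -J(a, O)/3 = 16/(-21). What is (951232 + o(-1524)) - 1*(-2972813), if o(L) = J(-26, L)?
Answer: 27468331/7 ≈ 3.9240e+6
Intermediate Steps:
J(a, O) = 16/7 (J(a, O) = -48/(-21) = -48*(-1)/21 = -3*(-16/21) = 16/7)
o(L) = 16/7
(951232 + o(-1524)) - 1*(-2972813) = (951232 + 16/7) - 1*(-2972813) = 6658640/7 + 2972813 = 27468331/7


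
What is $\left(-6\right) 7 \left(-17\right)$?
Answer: $714$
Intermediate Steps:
$\left(-6\right) 7 \left(-17\right) = \left(-42\right) \left(-17\right) = 714$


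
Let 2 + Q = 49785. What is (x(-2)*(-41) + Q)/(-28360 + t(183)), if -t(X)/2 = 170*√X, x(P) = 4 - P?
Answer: -35121733/19578370 + 842129*√183/39156740 ≈ -1.5030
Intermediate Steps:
t(X) = -340*√X
Q = 49783 (Q = -2 + 49785 = 49783)
(x(-2)*(-41) + Q)/(-28360 + t(183)) = ((4 - 1*(-2))*(-41) + 49783)/(-28360 - 340*√183) = ((4 + 2)*(-41) + 49783)/(-28360 - 340*√183) = (6*(-41) + 49783)/(-28360 - 340*√183) = (-246 + 49783)/(-28360 - 340*√183) = 49537/(-28360 - 340*√183)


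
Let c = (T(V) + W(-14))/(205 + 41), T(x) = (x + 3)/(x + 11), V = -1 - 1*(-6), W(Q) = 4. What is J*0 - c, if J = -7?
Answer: -3/164 ≈ -0.018293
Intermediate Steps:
V = 5 (V = -1 + 6 = 5)
T(x) = (3 + x)/(11 + x)
c = 3/164 (c = ((3 + 5)/(11 + 5) + 4)/(205 + 41) = (8/16 + 4)/246 = ((1/16)*8 + 4)*(1/246) = (1/2 + 4)*(1/246) = (9/2)*(1/246) = 3/164 ≈ 0.018293)
J*0 - c = -7*0 - 1*3/164 = 0 - 3/164 = -3/164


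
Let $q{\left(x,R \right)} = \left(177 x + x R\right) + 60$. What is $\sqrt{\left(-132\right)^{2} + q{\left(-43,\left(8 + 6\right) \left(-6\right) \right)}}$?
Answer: $\sqrt{13485} \approx 116.12$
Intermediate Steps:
$q{\left(x,R \right)} = 60 + 177 x + R x$ ($q{\left(x,R \right)} = \left(177 x + R x\right) + 60 = 60 + 177 x + R x$)
$\sqrt{\left(-132\right)^{2} + q{\left(-43,\left(8 + 6\right) \left(-6\right) \right)}} = \sqrt{\left(-132\right)^{2} + \left(60 + 177 \left(-43\right) + \left(8 + 6\right) \left(-6\right) \left(-43\right)\right)} = \sqrt{17424 + \left(60 - 7611 + 14 \left(-6\right) \left(-43\right)\right)} = \sqrt{17424 - 3939} = \sqrt{13485}$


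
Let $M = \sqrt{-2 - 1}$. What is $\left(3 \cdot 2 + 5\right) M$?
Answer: $11 i \sqrt{3} \approx 19.053 i$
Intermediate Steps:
$M = i \sqrt{3}$ ($M = \sqrt{-3} = i \sqrt{3} \approx 1.732 i$)
$\left(3 \cdot 2 + 5\right) M = \left(3 \cdot 2 + 5\right) i \sqrt{3} = \left(6 + 5\right) i \sqrt{3} = 11 i \sqrt{3}$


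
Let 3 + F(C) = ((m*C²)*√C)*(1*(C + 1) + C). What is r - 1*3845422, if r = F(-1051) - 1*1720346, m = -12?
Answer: -5565771 + 27849200412*I*√1051 ≈ -5.5658e+6 + 9.0285e+11*I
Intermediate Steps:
F(C) = -3 - 12*C^(5/2)*(1 + 2*C) (F(C) = -3 + ((-12*C²)*√C)*(1*(C + 1) + C) = -3 + (-12*C^(5/2))*(1*(1 + C) + C) = -3 + (-12*C^(5/2))*((1 + C) + C) = -3 + (-12*C^(5/2))*(1 + 2*C) = -3 - 12*C^(5/2)*(1 + 2*C))
r = -1720349 + 27849200412*I*√1051 (r = (-3 - (-27862455624)*I*√1051 - 13255212*I*√1051) - 1*1720346 = (-3 - (-27862455624)*I*√1051 - 13255212*I*√1051) - 1720346 = (-3 + 27862455624*I*√1051 - 13255212*I*√1051) - 1720346 = (-3 + 27849200412*I*√1051) - 1720346 = -1720349 + 27849200412*I*√1051 ≈ -1.7203e+6 + 9.0285e+11*I)
r - 1*3845422 = (-1720349 + 27849200412*I*√1051) - 1*3845422 = (-1720349 + 27849200412*I*√1051) - 3845422 = -5565771 + 27849200412*I*√1051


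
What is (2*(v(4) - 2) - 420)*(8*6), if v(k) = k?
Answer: -19968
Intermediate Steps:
(2*(v(4) - 2) - 420)*(8*6) = (2*(4 - 2) - 420)*(8*6) = (2*2 - 420)*48 = (4 - 420)*48 = -416*48 = -19968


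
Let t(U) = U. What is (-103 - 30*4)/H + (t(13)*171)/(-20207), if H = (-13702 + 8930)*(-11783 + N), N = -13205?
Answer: -265081108289/2409537966352 ≈ -0.11001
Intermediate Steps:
H = 119242736 (H = (-13702 + 8930)*(-11783 - 13205) = -4772*(-24988) = 119242736)
(-103 - 30*4)/H + (t(13)*171)/(-20207) = (-103 - 30*4)/119242736 + (13*171)/(-20207) = (-103 - 120)*(1/119242736) + 2223*(-1/20207) = -223*1/119242736 - 2223/20207 = -223/119242736 - 2223/20207 = -265081108289/2409537966352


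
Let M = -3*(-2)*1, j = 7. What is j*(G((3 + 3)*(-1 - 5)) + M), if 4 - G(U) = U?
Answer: 322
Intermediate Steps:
G(U) = 4 - U
M = 6 (M = 6*1 = 6)
j*(G((3 + 3)*(-1 - 5)) + M) = 7*((4 - (3 + 3)*(-1 - 5)) + 6) = 7*((4 - 6*(-6)) + 6) = 7*((4 - 1*(-36)) + 6) = 7*((4 + 36) + 6) = 7*(40 + 6) = 7*46 = 322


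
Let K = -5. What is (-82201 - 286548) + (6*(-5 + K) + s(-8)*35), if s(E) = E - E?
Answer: -368809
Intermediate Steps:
s(E) = 0
(-82201 - 286548) + (6*(-5 + K) + s(-8)*35) = (-82201 - 286548) + (6*(-5 - 5) + 0*35) = -368749 + (6*(-10) + 0) = -368749 + (-60 + 0) = -368749 - 60 = -368809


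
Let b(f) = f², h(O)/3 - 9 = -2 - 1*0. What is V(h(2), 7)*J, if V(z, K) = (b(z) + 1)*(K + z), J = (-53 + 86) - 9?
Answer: 297024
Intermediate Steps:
h(O) = 21 (h(O) = 27 + 3*(-2 - 1*0) = 27 + 3*(-2 + 0) = 27 + 3*(-2) = 27 - 6 = 21)
J = 24 (J = 33 - 9 = 24)
V(z, K) = (1 + z²)*(K + z) (V(z, K) = (z² + 1)*(K + z) = (1 + z²)*(K + z))
V(h(2), 7)*J = (7 + 21 + 21³ + 7*21²)*24 = (7 + 21 + 9261 + 7*441)*24 = (7 + 21 + 9261 + 3087)*24 = 12376*24 = 297024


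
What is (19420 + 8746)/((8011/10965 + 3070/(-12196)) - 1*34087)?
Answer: -1883307478620/2279180577787 ≈ -0.82631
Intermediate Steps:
(19420 + 8746)/((8011/10965 + 3070/(-12196)) - 1*34087) = 28166/((8011*(1/10965) + 3070*(-1/12196)) - 34087) = 28166/((8011/10965 - 1535/6098) - 34087) = 28166/(32019803/66864570 - 34087) = 28166/(-2279180577787/66864570) = 28166*(-66864570/2279180577787) = -1883307478620/2279180577787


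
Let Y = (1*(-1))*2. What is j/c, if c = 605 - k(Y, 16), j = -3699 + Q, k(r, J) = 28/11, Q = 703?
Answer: -32956/6627 ≈ -4.9730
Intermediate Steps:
Y = -2 (Y = -1*2 = -2)
k(r, J) = 28/11 (k(r, J) = 28*(1/11) = 28/11)
j = -2996 (j = -3699 + 703 = -2996)
c = 6627/11 (c = 605 - 1*28/11 = 605 - 28/11 = 6627/11 ≈ 602.45)
j/c = -2996/6627/11 = -2996*11/6627 = -32956/6627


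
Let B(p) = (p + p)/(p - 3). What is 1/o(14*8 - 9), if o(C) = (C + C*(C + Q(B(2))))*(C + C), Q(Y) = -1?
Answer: 1/2185454 ≈ 4.5757e-7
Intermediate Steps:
B(p) = 2*p/(-3 + p) (B(p) = (2*p)/(-3 + p) = 2*p/(-3 + p))
o(C) = 2*C*(C + C*(-1 + C)) (o(C) = (C + C*(C - 1))*(C + C) = (C + C*(-1 + C))*(2*C) = 2*C*(C + C*(-1 + C)))
1/o(14*8 - 9) = 1/(2*(14*8 - 9)**3) = 1/(2*(112 - 9)**3) = 1/(2*103**3) = 1/(2*1092727) = 1/2185454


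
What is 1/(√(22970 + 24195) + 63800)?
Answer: 12760/814078567 - √47165/4070392835 ≈ 1.5621e-5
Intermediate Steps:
1/(√(22970 + 24195) + 63800) = 1/(√47165 + 63800) = 1/(63800 + √47165)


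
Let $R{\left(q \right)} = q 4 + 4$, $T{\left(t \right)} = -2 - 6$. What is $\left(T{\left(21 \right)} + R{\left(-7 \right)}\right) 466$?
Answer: $-14912$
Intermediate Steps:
$T{\left(t \right)} = -8$ ($T{\left(t \right)} = -2 - 6 = -8$)
$R{\left(q \right)} = 4 + 4 q$ ($R{\left(q \right)} = 4 q + 4 = 4 + 4 q$)
$\left(T{\left(21 \right)} + R{\left(-7 \right)}\right) 466 = \left(-8 + \left(4 + 4 \left(-7\right)\right)\right) 466 = \left(-8 + \left(4 - 28\right)\right) 466 = \left(-8 - 24\right) 466 = \left(-32\right) 466 = -14912$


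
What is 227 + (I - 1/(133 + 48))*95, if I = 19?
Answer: 367697/181 ≈ 2031.5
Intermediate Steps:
227 + (I - 1/(133 + 48))*95 = 227 + (19 - 1/(133 + 48))*95 = 227 + (19 - 1/181)*95 = 227 + (3438/181)*95 = 227 + 326610/181 = 367697/181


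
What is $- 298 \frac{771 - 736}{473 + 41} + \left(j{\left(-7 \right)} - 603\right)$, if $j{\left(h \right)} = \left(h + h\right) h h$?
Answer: $- \frac{336488}{257} \approx -1309.3$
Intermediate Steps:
$j{\left(h \right)} = 2 h^{3}$ ($j{\left(h \right)} = 2 h h^{2} = 2 h^{3}$)
$- 298 \frac{771 - 736}{473 + 41} + \left(j{\left(-7 \right)} - 603\right) = - 298 \frac{771 - 736}{473 + 41} + \left(2 \left(-7\right)^{3} - 603\right) = - 298 \cdot \frac{35}{514} + \left(2 \left(-343\right) - 603\right) = - 298 \cdot 35 \cdot \frac{1}{514} - 1289 = \left(-298\right) \frac{35}{514} - 1289 = - \frac{5215}{257} - 1289 = - \frac{336488}{257}$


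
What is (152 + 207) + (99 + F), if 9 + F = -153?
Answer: 296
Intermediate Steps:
F = -162 (F = -9 - 153 = -162)
(152 + 207) + (99 + F) = (152 + 207) + (99 - 162) = 359 - 63 = 296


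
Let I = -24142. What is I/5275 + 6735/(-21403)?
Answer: -552238351/112900825 ≈ -4.8914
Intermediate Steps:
I/5275 + 6735/(-21403) = -24142/5275 + 6735/(-21403) = -24142*1/5275 + 6735*(-1/21403) = -24142/5275 - 6735/21403 = -552238351/112900825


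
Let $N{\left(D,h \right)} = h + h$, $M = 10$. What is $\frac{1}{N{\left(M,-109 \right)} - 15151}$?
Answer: $- \frac{1}{15369} \approx -6.5066 \cdot 10^{-5}$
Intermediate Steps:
$N{\left(D,h \right)} = 2 h$
$\frac{1}{N{\left(M,-109 \right)} - 15151} = \frac{1}{2 \left(-109\right) - 15151} = \frac{1}{-218 - 15151} = \frac{1}{-15369} = - \frac{1}{15369}$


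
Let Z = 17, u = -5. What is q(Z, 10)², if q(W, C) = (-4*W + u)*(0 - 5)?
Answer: 133225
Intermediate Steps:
q(W, C) = 25 + 20*W (q(W, C) = (-4*W - 5)*(0 - 5) = (-5 - 4*W)*(-5) = 25 + 20*W)
q(Z, 10)² = (25 + 20*17)² = (25 + 340)² = 365² = 133225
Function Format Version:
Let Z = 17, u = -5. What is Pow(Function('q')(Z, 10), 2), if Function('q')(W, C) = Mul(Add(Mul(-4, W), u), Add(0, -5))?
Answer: 133225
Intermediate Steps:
Function('q')(W, C) = Add(25, Mul(20, W)) (Function('q')(W, C) = Mul(Add(Mul(-4, W), -5), Add(0, -5)) = Mul(Add(-5, Mul(-4, W)), -5) = Add(25, Mul(20, W)))
Pow(Function('q')(Z, 10), 2) = Pow(Add(25, Mul(20, 17)), 2) = Pow(Add(25, 340), 2) = Pow(365, 2) = 133225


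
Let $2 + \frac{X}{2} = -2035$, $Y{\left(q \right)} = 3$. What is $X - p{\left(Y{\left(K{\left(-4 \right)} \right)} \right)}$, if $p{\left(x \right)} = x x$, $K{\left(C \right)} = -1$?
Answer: $-4083$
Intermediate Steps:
$p{\left(x \right)} = x^{2}$
$X = -4074$ ($X = -4 + 2 \left(-2035\right) = -4 - 4070 = -4074$)
$X - p{\left(Y{\left(K{\left(-4 \right)} \right)} \right)} = -4074 - 3^{2} = -4074 - 9 = -4083$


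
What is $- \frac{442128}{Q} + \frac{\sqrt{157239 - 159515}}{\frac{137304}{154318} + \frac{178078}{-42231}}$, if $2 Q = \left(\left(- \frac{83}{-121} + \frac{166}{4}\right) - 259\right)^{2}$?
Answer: $- \frac{51785568384}{2752995961} - \frac{3258501729 i \sqrt{569}}{5420538895} \approx -18.811 - 14.339 i$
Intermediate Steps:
$Q = \frac{2752995961}{117128}$ ($Q = \frac{\left(\left(- \frac{83}{-121} + \frac{166}{4}\right) - 259\right)^{2}}{2} = \frac{\left(\left(\left(-83\right) \left(- \frac{1}{121}\right) + 166 \cdot \frac{1}{4}\right) - 259\right)^{2}}{2} = \frac{\left(\left(\frac{83}{121} + \frac{83}{2}\right) - 259\right)^{2}}{2} = \frac{\left(\frac{10209}{242} - 259\right)^{2}}{2} = \frac{\left(- \frac{52469}{242}\right)^{2}}{2} = \frac{1}{2} \cdot \frac{2752995961}{58564} = \frac{2752995961}{117128} \approx 23504.0$)
$- \frac{442128}{Q} + \frac{\sqrt{157239 - 159515}}{\frac{137304}{154318} + \frac{178078}{-42231}} = - \frac{442128}{\frac{2752995961}{117128}} + \frac{\sqrt{157239 - 159515}}{\frac{137304}{154318} + \frac{178078}{-42231}} = \left(-442128\right) \frac{117128}{2752995961} + \frac{\sqrt{-2276}}{137304 \cdot \frac{1}{154318} + 178078 \left(- \frac{1}{42231}\right)} = - \frac{51785568384}{2752995961} + \frac{2 i \sqrt{569}}{\frac{68652}{77159} - \frac{178078}{42231}} = - \frac{51785568384}{2752995961} + \frac{2 i \sqrt{569}}{- \frac{10841077790}{3258501729}} = - \frac{51785568384}{2752995961} + 2 i \sqrt{569} \left(- \frac{3258501729}{10841077790}\right) = - \frac{51785568384}{2752995961} - \frac{3258501729 i \sqrt{569}}{5420538895}$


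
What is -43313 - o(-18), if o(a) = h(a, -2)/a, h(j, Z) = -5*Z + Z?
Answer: -389813/9 ≈ -43313.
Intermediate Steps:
h(j, Z) = -4*Z
o(a) = 8/a (o(a) = (-4*(-2))/a = 8/a)
-43313 - o(-18) = -43313 - 8/(-18) = -43313 - 8*(-1)/18 = -43313 - 1*(-4/9) = -43313 + 4/9 = -389813/9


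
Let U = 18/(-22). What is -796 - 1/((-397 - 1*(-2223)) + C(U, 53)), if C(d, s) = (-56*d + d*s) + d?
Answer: -16002795/20104 ≈ -796.00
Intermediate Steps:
U = -9/11 (U = 18*(-1/22) = -9/11 ≈ -0.81818)
C(d, s) = -55*d + d*s
-796 - 1/((-397 - 1*(-2223)) + C(U, 53)) = -796 - 1/((-397 - 1*(-2223)) - 9*(-55 + 53)/11) = -796 - 1/((-397 + 2223) - 9/11*(-2)) = -796 - 1/(1826 + 18/11) = -796 - 1/20104/11 = -796 - 1*11/20104 = -796 - 11/20104 = -16002795/20104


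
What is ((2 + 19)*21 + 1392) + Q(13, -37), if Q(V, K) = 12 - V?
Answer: 1832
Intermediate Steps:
((2 + 19)*21 + 1392) + Q(13, -37) = ((2 + 19)*21 + 1392) + (12 - 1*13) = (21*21 + 1392) + (12 - 13) = (441 + 1392) - 1 = 1833 - 1 = 1832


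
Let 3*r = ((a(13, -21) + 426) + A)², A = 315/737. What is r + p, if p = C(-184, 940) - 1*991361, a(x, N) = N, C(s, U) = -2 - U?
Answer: -509227748207/543169 ≈ -9.3751e+5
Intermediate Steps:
A = 315/737 (A = 315*(1/737) = 315/737 ≈ 0.42741)
r = 29760480000/543169 (r = ((-21 + 426) + 315/737)²/3 = (405 + 315/737)²/3 = (298800/737)²/3 = (⅓)*(89281440000/543169) = 29760480000/543169 ≈ 54790.)
p = -992303 (p = (-2 - 1*940) - 1*991361 = (-2 - 940) - 991361 = -942 - 991361 = -992303)
r + p = 29760480000/543169 - 992303 = -509227748207/543169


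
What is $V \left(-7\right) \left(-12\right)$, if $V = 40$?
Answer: $3360$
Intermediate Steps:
$V \left(-7\right) \left(-12\right) = 40 \left(-7\right) \left(-12\right) = \left(-280\right) \left(-12\right) = 3360$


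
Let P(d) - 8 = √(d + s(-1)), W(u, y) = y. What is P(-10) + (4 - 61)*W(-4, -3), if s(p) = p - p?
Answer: 179 + I*√10 ≈ 179.0 + 3.1623*I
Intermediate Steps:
s(p) = 0
P(d) = 8 + √d (P(d) = 8 + √(d + 0) = 8 + √d)
P(-10) + (4 - 61)*W(-4, -3) = (8 + √(-10)) + (4 - 61)*(-3) = (8 + I*√10) - 57*(-3) = (8 + I*√10) + 171 = 179 + I*√10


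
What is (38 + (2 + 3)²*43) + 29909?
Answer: 31022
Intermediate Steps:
(38 + (2 + 3)²*43) + 29909 = (38 + 5²*43) + 29909 = (38 + 25*43) + 29909 = (38 + 1075) + 29909 = 1113 + 29909 = 31022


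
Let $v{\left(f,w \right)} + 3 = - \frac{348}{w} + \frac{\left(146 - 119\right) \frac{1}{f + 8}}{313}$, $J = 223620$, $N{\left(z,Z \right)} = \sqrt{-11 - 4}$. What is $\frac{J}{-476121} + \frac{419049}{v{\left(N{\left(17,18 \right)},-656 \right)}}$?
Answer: $\frac{8 \left(- 47415221334133 \sqrt{15} + 379321766088854 i\right)}{476121 \left(- 37396 i + 4695 \sqrt{15}\right)} \approx -1.7029 \cdot 10^{5} + 292.66 i$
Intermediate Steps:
$N{\left(z,Z \right)} = i \sqrt{15}$ ($N{\left(z,Z \right)} = \sqrt{-15} = i \sqrt{15}$)
$v{\left(f,w \right)} = -3 - \frac{348}{w} + \frac{27}{313 \left(8 + f\right)}$ ($v{\left(f,w \right)} = -3 + \left(- \frac{348}{w} + \frac{\left(146 - 119\right) \frac{1}{f + 8}}{313}\right) = -3 + \left(- \frac{348}{w} + \frac{27}{8 + f} \frac{1}{313}\right) = -3 + \left(- \frac{348}{w} + \frac{27}{313 \left(8 + f\right)}\right) = -3 - \frac{348}{w} + \frac{27}{313 \left(8 + f\right)}$)
$\frac{J}{-476121} + \frac{419049}{v{\left(N{\left(17,18 \right)},-656 \right)}} = \frac{223620}{-476121} + \frac{419049}{\frac{3}{313} \frac{1}{-656} \frac{1}{8 + i \sqrt{15}} \left(-290464 - 36308 i \sqrt{15} - -1636720 - 313 i \sqrt{15} \left(-656\right)\right)} = 223620 \left(- \frac{1}{476121}\right) + \frac{419049}{\frac{3}{313} \left(- \frac{1}{656}\right) \frac{1}{8 + i \sqrt{15}} \left(-290464 - 36308 i \sqrt{15} + 1636720 + 205328 i \sqrt{15}\right)} = - \frac{74540}{158707} + \frac{419049}{\frac{3}{313} \left(- \frac{1}{656}\right) \frac{1}{8 + i \sqrt{15}} \left(1346256 + 169020 i \sqrt{15}\right)} = - \frac{74540}{158707} + \frac{419049}{\left(- \frac{3}{205328}\right) \frac{1}{8 + i \sqrt{15}} \left(1346256 + 169020 i \sqrt{15}\right)} = - \frac{74540}{158707} + 419049 \left(- \frac{205328 \left(8 + i \sqrt{15}\right)}{3 \left(1346256 + 169020 i \sqrt{15}\right)}\right) = - \frac{74540}{158707} - \frac{28680831024 \left(8 + i \sqrt{15}\right)}{1346256 + 169020 i \sqrt{15}}$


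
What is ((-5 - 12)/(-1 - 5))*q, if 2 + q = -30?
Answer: -272/3 ≈ -90.667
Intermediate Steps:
q = -32 (q = -2 - 30 = -32)
((-5 - 12)/(-1 - 5))*q = ((-5 - 12)/(-1 - 5))*(-32) = -17/(-6)*(-32) = -17*(-1/6)*(-32) = (17/6)*(-32) = -272/3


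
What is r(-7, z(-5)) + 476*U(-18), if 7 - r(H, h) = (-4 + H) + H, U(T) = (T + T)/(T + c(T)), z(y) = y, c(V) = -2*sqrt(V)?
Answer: 8843/11 - 2856*I*sqrt(2)/11 ≈ 803.91 - 367.18*I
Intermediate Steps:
U(T) = 2*T/(T - 2*sqrt(T)) (U(T) = (T + T)/(T - 2*sqrt(T)) = (2*T)/(T - 2*sqrt(T)) = 2*T/(T - 2*sqrt(T)))
r(H, h) = 11 - 2*H (r(H, h) = 7 - ((-4 + H) + H) = 7 - (-4 + 2*H) = 7 + (4 - 2*H) = 11 - 2*H)
r(-7, z(-5)) + 476*U(-18) = (11 - 2*(-7)) + 476*(2*(-18)/(-18 - 6*I*sqrt(2))) = (11 + 14) + 476*(2*(-18)/(-18 - 6*I*sqrt(2))) = 25 + 476*(2*(-18)/(-18 - 6*I*sqrt(2))) = 25 + 476*(-36/(-18 - 6*I*sqrt(2))) = 25 - 17136/(-18 - 6*I*sqrt(2))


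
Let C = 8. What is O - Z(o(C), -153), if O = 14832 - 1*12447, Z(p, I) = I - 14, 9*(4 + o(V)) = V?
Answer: 2552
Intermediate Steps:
o(V) = -4 + V/9
Z(p, I) = -14 + I
O = 2385 (O = 14832 - 12447 = 2385)
O - Z(o(C), -153) = 2385 - (-14 - 153) = 2385 - 1*(-167) = 2385 + 167 = 2552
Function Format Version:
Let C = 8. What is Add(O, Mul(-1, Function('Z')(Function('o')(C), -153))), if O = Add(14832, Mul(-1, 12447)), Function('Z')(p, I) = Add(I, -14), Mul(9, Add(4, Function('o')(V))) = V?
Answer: 2552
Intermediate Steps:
Function('o')(V) = Add(-4, Mul(Rational(1, 9), V))
Function('Z')(p, I) = Add(-14, I)
O = 2385 (O = Add(14832, -12447) = 2385)
Add(O, Mul(-1, Function('Z')(Function('o')(C), -153))) = Add(2385, Mul(-1, Add(-14, -153))) = Add(2385, Mul(-1, -167)) = Add(2385, 167) = 2552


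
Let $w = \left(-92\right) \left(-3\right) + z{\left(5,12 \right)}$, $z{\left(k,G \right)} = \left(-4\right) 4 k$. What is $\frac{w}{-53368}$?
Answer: $- \frac{7}{1906} \approx -0.0036726$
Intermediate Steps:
$z{\left(k,G \right)} = - 16 k$
$w = 196$ ($w = \left(-92\right) \left(-3\right) - 80 = 276 - 80 = 196$)
$\frac{w}{-53368} = \frac{196}{-53368} = 196 \left(- \frac{1}{53368}\right) = - \frac{7}{1906}$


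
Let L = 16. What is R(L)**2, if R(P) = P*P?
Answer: 65536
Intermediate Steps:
R(P) = P**2
R(L)**2 = (16**2)**2 = 256**2 = 65536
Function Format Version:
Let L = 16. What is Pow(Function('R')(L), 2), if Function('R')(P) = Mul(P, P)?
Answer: 65536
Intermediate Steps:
Function('R')(P) = Pow(P, 2)
Pow(Function('R')(L), 2) = Pow(Pow(16, 2), 2) = Pow(256, 2) = 65536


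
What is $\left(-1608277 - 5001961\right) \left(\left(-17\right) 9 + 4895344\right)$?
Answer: $-32358377565458$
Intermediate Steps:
$\left(-1608277 - 5001961\right) \left(\left(-17\right) 9 + 4895344\right) = - 6610238 \left(-153 + 4895344\right) = \left(-6610238\right) 4895191 = -32358377565458$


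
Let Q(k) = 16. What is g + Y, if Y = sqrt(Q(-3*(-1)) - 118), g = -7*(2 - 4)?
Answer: 14 + I*sqrt(102) ≈ 14.0 + 10.1*I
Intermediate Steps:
g = 14 (g = -7*(-2) = 14)
Y = I*sqrt(102) (Y = sqrt(16 - 118) = sqrt(-102) = I*sqrt(102) ≈ 10.1*I)
g + Y = 14 + I*sqrt(102)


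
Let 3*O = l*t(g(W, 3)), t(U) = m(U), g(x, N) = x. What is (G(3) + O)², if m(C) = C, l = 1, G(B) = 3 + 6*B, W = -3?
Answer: 400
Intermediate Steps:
t(U) = U
O = -1 (O = (1*(-3))/3 = (⅓)*(-3) = -1)
(G(3) + O)² = ((3 + 6*3) - 1)² = ((3 + 18) - 1)² = (21 - 1)² = 20² = 400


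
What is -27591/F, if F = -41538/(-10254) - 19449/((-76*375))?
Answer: -447953680500/76847947 ≈ -5829.1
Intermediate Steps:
F = 76847947/16235500 (F = -41538*(-1/10254) - 19449/(-28500) = 6923/1709 - 19449*(-1/28500) = 6923/1709 + 6483/9500 = 76847947/16235500 ≈ 4.7333)
-27591/F = -27591/76847947/16235500 = -27591*16235500/76847947 = -447953680500/76847947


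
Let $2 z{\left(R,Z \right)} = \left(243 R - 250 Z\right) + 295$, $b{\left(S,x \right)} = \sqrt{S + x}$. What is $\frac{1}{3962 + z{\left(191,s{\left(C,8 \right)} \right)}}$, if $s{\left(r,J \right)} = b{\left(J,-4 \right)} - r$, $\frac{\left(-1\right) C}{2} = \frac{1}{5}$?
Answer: $\frac{1}{27016} \approx 3.7015 \cdot 10^{-5}$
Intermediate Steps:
$C = - \frac{2}{5} \approx -0.4$
$s{\left(r,J \right)} = \sqrt{-4 + J} - r$ ($s{\left(r,J \right)} = \sqrt{J - 4} - r = \sqrt{-4 + J} - r$)
$z{\left(R,Z \right)} = \frac{295}{2} - 125 Z + \frac{243 R}{2}$ ($z{\left(R,Z \right)} = \frac{\left(243 R - 250 Z\right) + 295}{2} = \frac{\left(- 250 Z + 243 R\right) + 295}{2} = \frac{295 - 250 Z + 243 R}{2} = \frac{295}{2} - 125 Z + \frac{243 R}{2}$)
$\frac{1}{3962 + z{\left(191,s{\left(C,8 \right)} \right)}} = \frac{1}{3962 + \left(\frac{295}{2} - 125 \left(\sqrt{-4 + 8} - - \frac{2}{5}\right) + \frac{243}{2} \cdot 191\right)} = \frac{1}{3962 + \left(\frac{295}{2} - 125 \left(\sqrt{4} + \frac{2}{5}\right) + \frac{46413}{2}\right)} = \frac{1}{3962 + \left(\frac{295}{2} - 125 \left(2 + \frac{2}{5}\right) + \frac{46413}{2}\right)} = \frac{1}{3962 + \left(\frac{295}{2} - 300 + \frac{46413}{2}\right)} = \frac{1}{3962 + 23054} = \frac{1}{27016}$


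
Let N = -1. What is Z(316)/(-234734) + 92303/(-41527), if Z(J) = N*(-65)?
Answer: -21669351657/9747798818 ≈ -2.2230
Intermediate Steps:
Z(J) = 65 (Z(J) = -1*(-65) = 65)
Z(316)/(-234734) + 92303/(-41527) = 65/(-234734) + 92303/(-41527) = 65*(-1/234734) + 92303*(-1/41527) = -65/234734 - 92303/41527 = -21669351657/9747798818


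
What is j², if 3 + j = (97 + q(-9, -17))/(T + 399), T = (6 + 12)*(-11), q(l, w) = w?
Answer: 273529/40401 ≈ 6.7704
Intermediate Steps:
T = -198 (T = 18*(-11) = -198)
j = -523/201 (j = -3 + (97 - 17)/(-198 + 399) = -3 + 80/201 = -523/201 ≈ -2.6020)
j² = (-523/201)² = 273529/40401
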